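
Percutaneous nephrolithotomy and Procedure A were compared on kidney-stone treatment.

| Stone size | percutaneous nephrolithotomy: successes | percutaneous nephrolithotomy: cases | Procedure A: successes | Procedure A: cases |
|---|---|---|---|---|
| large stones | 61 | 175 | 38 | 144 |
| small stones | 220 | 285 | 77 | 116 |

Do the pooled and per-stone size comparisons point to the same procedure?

Yes

Large stones: percutaneous nephrolithotomy 61/175 = 34.9%, Procedure A 38/144 = 26.4% → percutaneous nephrolithotomy
Small stones: percutaneous nephrolithotomy 220/285 = 77.2%, Procedure A 77/116 = 66.4% → percutaneous nephrolithotomy
Overall: percutaneous nephrolithotomy 281/460 = 61.1%, Procedure A 115/260 = 44.2% → percutaneous nephrolithotomy
Percutaneous nephrolithotomy wins overall and in every stone group — no reversal.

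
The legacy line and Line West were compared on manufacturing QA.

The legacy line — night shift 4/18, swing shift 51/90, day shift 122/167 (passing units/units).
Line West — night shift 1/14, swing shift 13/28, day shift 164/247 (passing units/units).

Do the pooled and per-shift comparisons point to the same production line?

Yes

Night shift: the legacy line 4/18 = 22.2%, Line West 1/14 = 7.1% → the legacy line
Swing shift: the legacy line 51/90 = 56.7%, Line West 13/28 = 46.4% → the legacy line
Day shift: the legacy line 122/167 = 73.1%, Line West 164/247 = 66.4% → the legacy line
Overall: the legacy line 177/275 = 64.4%, Line West 178/289 = 61.6% → the legacy line
The legacy line wins overall and in every shift group — no reversal.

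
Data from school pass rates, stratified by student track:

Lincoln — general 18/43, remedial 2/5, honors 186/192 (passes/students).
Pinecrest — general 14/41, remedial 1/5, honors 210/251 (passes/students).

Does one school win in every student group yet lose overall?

No

General: Lincoln 18/43 = 41.9%, Pinecrest 14/41 = 34.1% → Lincoln
Remedial: Lincoln 2/5 = 40.0%, Pinecrest 1/5 = 20.0% → Lincoln
Honors: Lincoln 186/192 = 96.9%, Pinecrest 210/251 = 83.7% → Lincoln
Overall: Lincoln 206/240 = 85.8%, Pinecrest 225/297 = 75.8% → Lincoln
Lincoln wins overall and in every student group — no reversal.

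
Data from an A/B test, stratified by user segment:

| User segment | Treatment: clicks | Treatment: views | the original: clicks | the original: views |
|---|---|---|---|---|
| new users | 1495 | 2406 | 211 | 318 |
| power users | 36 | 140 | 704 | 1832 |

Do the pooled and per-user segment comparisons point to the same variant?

No

New users: Treatment 1495/2406 = 62.1%, the original 211/318 = 66.4% → the original
Power users: Treatment 36/140 = 25.7%, the original 704/1832 = 38.4% → the original
Overall: Treatment 1531/2546 = 60.1%, the original 915/2150 = 42.6% → Treatment
The original wins each user group but Treatment wins overall — the comparison reverses. The original's views skew toward power users, which has a lower base rate.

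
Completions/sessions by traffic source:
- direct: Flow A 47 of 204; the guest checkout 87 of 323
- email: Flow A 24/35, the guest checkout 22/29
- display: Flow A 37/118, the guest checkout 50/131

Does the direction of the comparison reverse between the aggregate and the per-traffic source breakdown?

No

Direct: Flow A 47/204 = 23.0%, the guest checkout 87/323 = 26.9% → the guest checkout
Email: Flow A 24/35 = 68.6%, the guest checkout 22/29 = 75.9% → the guest checkout
Display: Flow A 37/118 = 31.4%, the guest checkout 50/131 = 38.2% → the guest checkout
Overall: Flow A 108/357 = 30.3%, the guest checkout 159/483 = 32.9% → the guest checkout
The guest checkout wins overall and in every traffic group — no reversal.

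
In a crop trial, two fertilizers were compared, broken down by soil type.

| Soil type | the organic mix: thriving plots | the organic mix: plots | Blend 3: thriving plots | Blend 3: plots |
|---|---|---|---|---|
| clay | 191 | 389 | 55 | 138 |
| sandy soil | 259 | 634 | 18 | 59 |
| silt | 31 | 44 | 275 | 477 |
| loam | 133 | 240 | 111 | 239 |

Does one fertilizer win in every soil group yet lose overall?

Yes

Clay: the organic mix 191/389 = 49.1%, Blend 3 55/138 = 39.9% → the organic mix
Sandy soil: the organic mix 259/634 = 40.9%, Blend 3 18/59 = 30.5% → the organic mix
Silt: the organic mix 31/44 = 70.5%, Blend 3 275/477 = 57.7% → the organic mix
Loam: the organic mix 133/240 = 55.4%, Blend 3 111/239 = 46.4% → the organic mix
Overall: the organic mix 614/1307 = 47.0%, Blend 3 459/913 = 50.3% → Blend 3
The organic mix wins each soil group but Blend 3 wins overall — the comparison reverses. The organic mix's plots skew toward sandy soil, which has a lower base rate.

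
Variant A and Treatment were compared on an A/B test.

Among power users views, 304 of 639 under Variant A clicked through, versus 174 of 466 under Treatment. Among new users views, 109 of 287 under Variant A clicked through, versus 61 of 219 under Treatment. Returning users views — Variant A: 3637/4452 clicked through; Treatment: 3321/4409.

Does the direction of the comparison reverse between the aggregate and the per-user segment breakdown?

Power users: Variant A 304/639 = 47.6%, Treatment 174/466 = 37.3% → Variant A
New users: Variant A 109/287 = 38.0%, Treatment 61/219 = 27.9% → Variant A
Returning users: Variant A 3637/4452 = 81.7%, Treatment 3321/4409 = 75.3% → Variant A
Overall: Variant A 4050/5378 = 75.3%, Treatment 3556/5094 = 69.8% → Variant A
Variant A wins overall and in every user group — no reversal.

No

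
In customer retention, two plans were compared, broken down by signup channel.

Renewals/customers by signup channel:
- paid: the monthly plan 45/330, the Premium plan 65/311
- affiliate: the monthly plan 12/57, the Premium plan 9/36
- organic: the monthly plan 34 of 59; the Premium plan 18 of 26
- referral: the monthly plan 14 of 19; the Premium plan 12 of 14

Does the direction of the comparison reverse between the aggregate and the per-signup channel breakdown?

No

Paid: the monthly plan 45/330 = 13.6%, the Premium plan 65/311 = 20.9% → the Premium plan
Affiliate: the monthly plan 12/57 = 21.1%, the Premium plan 9/36 = 25.0% → the Premium plan
Organic: the monthly plan 34/59 = 57.6%, the Premium plan 18/26 = 69.2% → the Premium plan
Referral: the monthly plan 14/19 = 73.7%, the Premium plan 12/14 = 85.7% → the Premium plan
Overall: the monthly plan 105/465 = 22.6%, the Premium plan 104/387 = 26.9% → the Premium plan
The Premium plan wins overall and in every signup group — no reversal.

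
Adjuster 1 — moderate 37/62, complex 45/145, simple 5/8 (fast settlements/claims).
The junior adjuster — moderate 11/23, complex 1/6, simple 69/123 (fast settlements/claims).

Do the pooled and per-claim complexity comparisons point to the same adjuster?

No

Moderate: Adjuster 1 37/62 = 59.7%, the junior adjuster 11/23 = 47.8% → Adjuster 1
Complex: Adjuster 1 45/145 = 31.0%, the junior adjuster 1/6 = 16.7% → Adjuster 1
Simple: Adjuster 1 5/8 = 62.5%, the junior adjuster 69/123 = 56.1% → Adjuster 1
Overall: Adjuster 1 87/215 = 40.5%, the junior adjuster 81/152 = 53.3% → the junior adjuster
Adjuster 1 wins each claim group but the junior adjuster wins overall — the comparison reverses. Adjuster 1's claims skew toward complex, which has a lower base rate.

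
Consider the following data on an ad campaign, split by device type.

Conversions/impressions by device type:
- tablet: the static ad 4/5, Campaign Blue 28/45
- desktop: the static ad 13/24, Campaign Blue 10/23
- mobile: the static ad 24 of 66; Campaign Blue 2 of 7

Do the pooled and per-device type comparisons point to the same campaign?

No

Tablet: the static ad 4/5 = 80.0%, Campaign Blue 28/45 = 62.2% → the static ad
Desktop: the static ad 13/24 = 54.2%, Campaign Blue 10/23 = 43.5% → the static ad
Mobile: the static ad 24/66 = 36.4%, Campaign Blue 2/7 = 28.6% → the static ad
Overall: the static ad 41/95 = 43.2%, Campaign Blue 40/75 = 53.3% → Campaign Blue
The static ad wins each device group but Campaign Blue wins overall — the comparison reverses. The static ad's impressions skew toward mobile, which has a lower base rate.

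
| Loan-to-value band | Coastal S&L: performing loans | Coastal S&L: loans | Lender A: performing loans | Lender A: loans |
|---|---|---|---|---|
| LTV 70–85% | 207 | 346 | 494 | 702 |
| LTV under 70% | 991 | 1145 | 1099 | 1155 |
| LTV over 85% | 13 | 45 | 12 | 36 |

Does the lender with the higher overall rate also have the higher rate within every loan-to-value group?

LTV 70–85%: Coastal S&L 207/346 = 59.8%, Lender A 494/702 = 70.4% → Lender A
LTV under 70%: Coastal S&L 991/1145 = 86.6%, Lender A 1099/1155 = 95.2% → Lender A
LTV over 85%: Coastal S&L 13/45 = 28.9%, Lender A 12/36 = 33.3% → Lender A
Overall: Coastal S&L 1211/1536 = 78.8%, Lender A 1605/1893 = 84.8% → Lender A
Lender A wins overall and in every loan-to-value group — no reversal.

Yes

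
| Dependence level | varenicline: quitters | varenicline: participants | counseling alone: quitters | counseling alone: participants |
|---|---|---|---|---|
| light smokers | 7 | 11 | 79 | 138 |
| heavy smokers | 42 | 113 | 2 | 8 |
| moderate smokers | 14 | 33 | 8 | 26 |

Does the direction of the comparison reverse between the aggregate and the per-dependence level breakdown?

Yes

Light smokers: varenicline 7/11 = 63.6%, counseling alone 79/138 = 57.2% → varenicline
Heavy smokers: varenicline 42/113 = 37.2%, counseling alone 2/8 = 25.0% → varenicline
Moderate smokers: varenicline 14/33 = 42.4%, counseling alone 8/26 = 30.8% → varenicline
Overall: varenicline 63/157 = 40.1%, counseling alone 89/172 = 51.7% → counseling alone
Varenicline wins each dependence group but counseling alone wins overall — the comparison reverses. Varenicline's participants skew toward heavy smokers, which has a lower base rate.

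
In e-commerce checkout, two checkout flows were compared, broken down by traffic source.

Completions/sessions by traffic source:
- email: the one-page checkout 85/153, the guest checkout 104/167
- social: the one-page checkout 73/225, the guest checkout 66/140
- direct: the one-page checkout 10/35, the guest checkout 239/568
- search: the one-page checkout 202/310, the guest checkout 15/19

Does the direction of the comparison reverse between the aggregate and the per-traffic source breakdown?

Email: the one-page checkout 85/153 = 55.6%, the guest checkout 104/167 = 62.3% → the guest checkout
Social: the one-page checkout 73/225 = 32.4%, the guest checkout 66/140 = 47.1% → the guest checkout
Direct: the one-page checkout 10/35 = 28.6%, the guest checkout 239/568 = 42.1% → the guest checkout
Search: the one-page checkout 202/310 = 65.2%, the guest checkout 15/19 = 78.9% → the guest checkout
Overall: the one-page checkout 370/723 = 51.2%, the guest checkout 424/894 = 47.4% → the one-page checkout
The guest checkout wins each traffic group but the one-page checkout wins overall — the comparison reverses. The guest checkout's sessions skew toward direct, which has a lower base rate.

Yes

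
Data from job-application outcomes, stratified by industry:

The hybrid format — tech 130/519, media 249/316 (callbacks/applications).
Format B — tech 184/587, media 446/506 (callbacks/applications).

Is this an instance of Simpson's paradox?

No

Tech: the hybrid format 130/519 = 25.0%, Format B 184/587 = 31.3% → Format B
Media: the hybrid format 249/316 = 78.8%, Format B 446/506 = 88.1% → Format B
Overall: the hybrid format 379/835 = 45.4%, Format B 630/1093 = 57.6% → Format B
Format B wins overall and in every industry group — no reversal.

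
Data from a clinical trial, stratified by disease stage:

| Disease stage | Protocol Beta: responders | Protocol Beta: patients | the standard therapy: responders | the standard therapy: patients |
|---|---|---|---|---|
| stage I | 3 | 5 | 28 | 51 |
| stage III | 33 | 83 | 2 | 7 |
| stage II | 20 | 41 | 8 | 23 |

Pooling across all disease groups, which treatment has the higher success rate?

the standard therapy

Stage I: Protocol Beta 3/5 = 60.0%, the standard therapy 28/51 = 54.9% → Protocol Beta
Stage III: Protocol Beta 33/83 = 39.8%, the standard therapy 2/7 = 28.6% → Protocol Beta
Stage II: Protocol Beta 20/41 = 48.8%, the standard therapy 8/23 = 34.8% → Protocol Beta
Overall: Protocol Beta 56/129 = 43.4%, the standard therapy 38/81 = 46.9% → the standard therapy
(Protocol Beta wins every disease group but the standard therapy wins overall — Protocol Beta's patients skew toward the low-rate stage III group.)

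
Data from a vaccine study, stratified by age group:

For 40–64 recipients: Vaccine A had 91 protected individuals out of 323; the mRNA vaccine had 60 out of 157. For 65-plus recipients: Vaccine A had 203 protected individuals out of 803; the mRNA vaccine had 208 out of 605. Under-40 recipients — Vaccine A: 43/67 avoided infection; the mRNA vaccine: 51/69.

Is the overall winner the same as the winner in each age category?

40–64: Vaccine A 91/323 = 28.2%, the mRNA vaccine 60/157 = 38.2% → the mRNA vaccine
65-plus: Vaccine A 203/803 = 25.3%, the mRNA vaccine 208/605 = 34.4% → the mRNA vaccine
Under-40: Vaccine A 43/67 = 64.2%, the mRNA vaccine 51/69 = 73.9% → the mRNA vaccine
Overall: Vaccine A 337/1193 = 28.2%, the mRNA vaccine 319/831 = 38.4% → the mRNA vaccine
The mRNA vaccine wins overall and in every age group — no reversal.

Yes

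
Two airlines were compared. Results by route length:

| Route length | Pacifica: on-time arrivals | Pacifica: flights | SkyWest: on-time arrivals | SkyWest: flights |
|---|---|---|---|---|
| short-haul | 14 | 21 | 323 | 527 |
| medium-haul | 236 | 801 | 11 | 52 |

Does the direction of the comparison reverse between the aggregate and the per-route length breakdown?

Yes

Short-haul: Pacifica 14/21 = 66.7%, SkyWest 323/527 = 61.3% → Pacifica
Medium-haul: Pacifica 236/801 = 29.5%, SkyWest 11/52 = 21.2% → Pacifica
Overall: Pacifica 250/822 = 30.4%, SkyWest 334/579 = 57.7% → SkyWest
Pacifica wins each route group but SkyWest wins overall — the comparison reverses. Pacifica's flights skew toward medium-haul, which has a lower base rate.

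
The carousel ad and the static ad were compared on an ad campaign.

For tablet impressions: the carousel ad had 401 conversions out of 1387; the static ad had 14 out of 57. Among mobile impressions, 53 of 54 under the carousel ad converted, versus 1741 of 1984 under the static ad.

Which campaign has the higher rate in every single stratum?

Tablet: the carousel ad 401/1387 = 28.9%, the static ad 14/57 = 24.6% → the carousel ad
Mobile: the carousel ad 53/54 = 98.1%, the static ad 1741/1984 = 87.8% → the carousel ad
The carousel ad has the higher rate in both groups.

the carousel ad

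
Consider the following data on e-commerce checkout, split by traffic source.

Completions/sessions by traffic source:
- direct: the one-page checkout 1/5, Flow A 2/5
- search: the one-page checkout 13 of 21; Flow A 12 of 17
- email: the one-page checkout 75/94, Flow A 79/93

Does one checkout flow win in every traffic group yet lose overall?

No

Direct: the one-page checkout 1/5 = 20.0%, Flow A 2/5 = 40.0% → Flow A
Search: the one-page checkout 13/21 = 61.9%, Flow A 12/17 = 70.6% → Flow A
Email: the one-page checkout 75/94 = 79.8%, Flow A 79/93 = 84.9% → Flow A
Overall: the one-page checkout 89/120 = 74.2%, Flow A 93/115 = 80.9% → Flow A
Flow A wins overall and in every traffic group — no reversal.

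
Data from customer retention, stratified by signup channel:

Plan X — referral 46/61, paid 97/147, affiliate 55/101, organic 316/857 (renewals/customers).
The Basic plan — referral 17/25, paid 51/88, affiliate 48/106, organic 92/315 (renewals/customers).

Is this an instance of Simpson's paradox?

No

Referral: Plan X 46/61 = 75.4%, the Basic plan 17/25 = 68.0% → Plan X
Paid: Plan X 97/147 = 66.0%, the Basic plan 51/88 = 58.0% → Plan X
Affiliate: Plan X 55/101 = 54.5%, the Basic plan 48/106 = 45.3% → Plan X
Organic: Plan X 316/857 = 36.9%, the Basic plan 92/315 = 29.2% → Plan X
Overall: Plan X 514/1166 = 44.1%, the Basic plan 208/534 = 39.0% → Plan X
Plan X wins overall and in every signup group — no reversal.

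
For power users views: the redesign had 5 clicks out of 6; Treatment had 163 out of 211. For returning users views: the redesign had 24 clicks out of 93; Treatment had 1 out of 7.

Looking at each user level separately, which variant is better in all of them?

the redesign

Power users: the redesign 5/6 = 83.3%, Treatment 163/211 = 77.3% → the redesign
Returning users: the redesign 24/93 = 25.8%, Treatment 1/7 = 14.3% → the redesign
The redesign has the higher rate in both groups.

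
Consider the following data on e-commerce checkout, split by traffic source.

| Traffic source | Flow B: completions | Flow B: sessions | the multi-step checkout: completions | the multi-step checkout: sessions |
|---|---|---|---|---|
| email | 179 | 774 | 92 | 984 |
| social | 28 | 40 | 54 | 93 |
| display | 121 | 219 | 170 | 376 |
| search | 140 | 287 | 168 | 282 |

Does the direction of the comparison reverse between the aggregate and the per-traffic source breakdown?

Email: Flow B 179/774 = 23.1%, the multi-step checkout 92/984 = 9.3% → Flow B
Social: Flow B 28/40 = 70.0%, the multi-step checkout 54/93 = 58.1% → Flow B
Display: Flow B 121/219 = 55.3%, the multi-step checkout 170/376 = 45.2% → Flow B
Search: Flow B 140/287 = 48.8%, the multi-step checkout 168/282 = 59.6% → the multi-step checkout
Overall: Flow B 468/1320 = 35.5%, the multi-step checkout 484/1735 = 27.9% → Flow B
Neither sweeps: Flow B wins 3 of 4 groups, the multi-step checkout wins 1. Flow B wins overall but not every group — no Simpson reversal.

No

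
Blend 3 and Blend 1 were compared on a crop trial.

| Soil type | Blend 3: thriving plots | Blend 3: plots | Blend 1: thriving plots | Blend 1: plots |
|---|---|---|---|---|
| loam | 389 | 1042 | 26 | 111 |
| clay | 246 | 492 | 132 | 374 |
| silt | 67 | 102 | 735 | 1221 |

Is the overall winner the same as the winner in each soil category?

Loam: Blend 3 389/1042 = 37.3%, Blend 1 26/111 = 23.4% → Blend 3
Clay: Blend 3 246/492 = 50.0%, Blend 1 132/374 = 35.3% → Blend 3
Silt: Blend 3 67/102 = 65.7%, Blend 1 735/1221 = 60.2% → Blend 3
Overall: Blend 3 702/1636 = 42.9%, Blend 1 893/1706 = 52.3% → Blend 1
Blend 3 wins each soil group but Blend 1 wins overall — the comparison reverses. Blend 3's plots skew toward loam, which has a lower base rate.

No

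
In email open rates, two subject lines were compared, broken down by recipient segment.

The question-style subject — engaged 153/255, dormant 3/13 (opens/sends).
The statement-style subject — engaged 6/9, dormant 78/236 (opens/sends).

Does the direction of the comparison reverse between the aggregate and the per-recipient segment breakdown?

Engaged: the question-style subject 153/255 = 60.0%, the statement-style subject 6/9 = 66.7% → the statement-style subject
Dormant: the question-style subject 3/13 = 23.1%, the statement-style subject 78/236 = 33.1% → the statement-style subject
Overall: the question-style subject 156/268 = 58.2%, the statement-style subject 84/245 = 34.3% → the question-style subject
The statement-style subject wins each recipient group but the question-style subject wins overall — the comparison reverses. The statement-style subject's sends skew toward dormant, which has a lower base rate.

Yes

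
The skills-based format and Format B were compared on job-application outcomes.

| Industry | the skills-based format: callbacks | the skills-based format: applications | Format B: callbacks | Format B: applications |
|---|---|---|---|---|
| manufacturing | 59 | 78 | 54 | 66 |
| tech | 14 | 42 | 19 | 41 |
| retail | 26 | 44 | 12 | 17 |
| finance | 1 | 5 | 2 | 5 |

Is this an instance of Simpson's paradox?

No

Manufacturing: the skills-based format 59/78 = 75.6%, Format B 54/66 = 81.8% → Format B
Tech: the skills-based format 14/42 = 33.3%, Format B 19/41 = 46.3% → Format B
Retail: the skills-based format 26/44 = 59.1%, Format B 12/17 = 70.6% → Format B
Finance: the skills-based format 1/5 = 20.0%, Format B 2/5 = 40.0% → Format B
Overall: the skills-based format 100/169 = 59.2%, Format B 87/129 = 67.4% → Format B
Format B wins overall and in every industry group — no reversal.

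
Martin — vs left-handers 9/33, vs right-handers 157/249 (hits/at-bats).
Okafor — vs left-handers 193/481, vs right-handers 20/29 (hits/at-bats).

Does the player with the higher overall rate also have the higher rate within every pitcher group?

Vs left-handers: Martin 9/33 = 27.3%, Okafor 193/481 = 40.1% → Okafor
Vs right-handers: Martin 157/249 = 63.1%, Okafor 20/29 = 69.0% → Okafor
Overall: Martin 166/282 = 58.9%, Okafor 213/510 = 41.8% → Martin
Okafor wins each pitcher group but Martin wins overall — the comparison reverses. Okafor's at-bats skew toward vs left-handers, which has a lower base rate.

No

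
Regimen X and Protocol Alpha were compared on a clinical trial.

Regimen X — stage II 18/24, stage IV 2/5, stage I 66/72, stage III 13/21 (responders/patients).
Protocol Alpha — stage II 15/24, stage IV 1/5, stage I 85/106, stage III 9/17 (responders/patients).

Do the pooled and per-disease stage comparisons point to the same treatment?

Yes

Stage II: Regimen X 18/24 = 75.0%, Protocol Alpha 15/24 = 62.5% → Regimen X
Stage IV: Regimen X 2/5 = 40.0%, Protocol Alpha 1/5 = 20.0% → Regimen X
Stage I: Regimen X 66/72 = 91.7%, Protocol Alpha 85/106 = 80.2% → Regimen X
Stage III: Regimen X 13/21 = 61.9%, Protocol Alpha 9/17 = 52.9% → Regimen X
Overall: Regimen X 99/122 = 81.1%, Protocol Alpha 110/152 = 72.4% → Regimen X
Regimen X wins overall and in every disease group — no reversal.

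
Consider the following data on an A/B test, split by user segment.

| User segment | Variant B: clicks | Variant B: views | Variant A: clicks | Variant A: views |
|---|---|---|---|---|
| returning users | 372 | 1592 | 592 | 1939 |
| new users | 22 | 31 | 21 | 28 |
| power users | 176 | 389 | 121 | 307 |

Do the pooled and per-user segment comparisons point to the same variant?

Returning users: Variant B 372/1592 = 23.4%, Variant A 592/1939 = 30.5% → Variant A
New users: Variant B 22/31 = 71.0%, Variant A 21/28 = 75.0% → Variant A
Power users: Variant B 176/389 = 45.2%, Variant A 121/307 = 39.4% → Variant B
Overall: Variant B 570/2012 = 28.3%, Variant A 734/2274 = 32.3% → Variant A
Neither sweeps: Variant B wins 1 of 3 groups, Variant A wins 2. Variant A wins overall but not every group — no Simpson reversal.

No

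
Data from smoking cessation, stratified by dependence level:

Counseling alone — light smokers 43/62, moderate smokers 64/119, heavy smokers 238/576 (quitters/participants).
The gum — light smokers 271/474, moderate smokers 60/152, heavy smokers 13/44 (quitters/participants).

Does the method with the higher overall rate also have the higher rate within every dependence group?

Light smokers: counseling alone 43/62 = 69.4%, the gum 271/474 = 57.2% → counseling alone
Moderate smokers: counseling alone 64/119 = 53.8%, the gum 60/152 = 39.5% → counseling alone
Heavy smokers: counseling alone 238/576 = 41.3%, the gum 13/44 = 29.5% → counseling alone
Overall: counseling alone 345/757 = 45.6%, the gum 344/670 = 51.3% → the gum
Counseling alone wins each dependence group but the gum wins overall — the comparison reverses. Counseling alone's participants skew toward heavy smokers, which has a lower base rate.

No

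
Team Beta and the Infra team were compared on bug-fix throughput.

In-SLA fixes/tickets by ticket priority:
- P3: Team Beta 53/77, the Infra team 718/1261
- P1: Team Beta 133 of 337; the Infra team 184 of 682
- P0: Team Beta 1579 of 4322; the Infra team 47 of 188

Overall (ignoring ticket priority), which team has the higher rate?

P3: Team Beta 53/77 = 68.8%, the Infra team 718/1261 = 56.9% → Team Beta
P1: Team Beta 133/337 = 39.5%, the Infra team 184/682 = 27.0% → Team Beta
P0: Team Beta 1579/4322 = 36.5%, the Infra team 47/188 = 25.0% → Team Beta
Overall: Team Beta 1765/4736 = 37.3%, the Infra team 949/2131 = 44.5% → the Infra team
(Team Beta wins every ticket group but the Infra team wins overall — Team Beta's tickets skew toward the low-rate P0 group.)

the Infra team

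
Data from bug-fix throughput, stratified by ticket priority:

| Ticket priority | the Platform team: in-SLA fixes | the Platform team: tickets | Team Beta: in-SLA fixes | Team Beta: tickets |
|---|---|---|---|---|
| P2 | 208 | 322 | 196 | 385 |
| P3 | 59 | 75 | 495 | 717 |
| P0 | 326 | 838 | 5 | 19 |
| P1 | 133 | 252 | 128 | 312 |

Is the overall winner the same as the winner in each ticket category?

P2: the Platform team 208/322 = 64.6%, Team Beta 196/385 = 50.9% → the Platform team
P3: the Platform team 59/75 = 78.7%, Team Beta 495/717 = 69.0% → the Platform team
P0: the Platform team 326/838 = 38.9%, Team Beta 5/19 = 26.3% → the Platform team
P1: the Platform team 133/252 = 52.8%, Team Beta 128/312 = 41.0% → the Platform team
Overall: the Platform team 726/1487 = 48.8%, Team Beta 824/1433 = 57.5% → Team Beta
The Platform team wins each ticket group but Team Beta wins overall — the comparison reverses. The Platform team's tickets skew toward P0, which has a lower base rate.

No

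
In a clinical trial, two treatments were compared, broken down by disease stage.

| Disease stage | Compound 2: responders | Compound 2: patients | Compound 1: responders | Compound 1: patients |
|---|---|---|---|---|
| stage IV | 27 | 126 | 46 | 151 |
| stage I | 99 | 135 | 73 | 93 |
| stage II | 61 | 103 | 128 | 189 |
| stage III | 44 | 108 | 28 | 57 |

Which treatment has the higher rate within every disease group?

Stage IV: Compound 2 27/126 = 21.4%, Compound 1 46/151 = 30.5% → Compound 1
Stage I: Compound 2 99/135 = 73.3%, Compound 1 73/93 = 78.5% → Compound 1
Stage II: Compound 2 61/103 = 59.2%, Compound 1 128/189 = 67.7% → Compound 1
Stage III: Compound 2 44/108 = 40.7%, Compound 1 28/57 = 49.1% → Compound 1
Compound 1 has the higher rate in all 4 groups.

Compound 1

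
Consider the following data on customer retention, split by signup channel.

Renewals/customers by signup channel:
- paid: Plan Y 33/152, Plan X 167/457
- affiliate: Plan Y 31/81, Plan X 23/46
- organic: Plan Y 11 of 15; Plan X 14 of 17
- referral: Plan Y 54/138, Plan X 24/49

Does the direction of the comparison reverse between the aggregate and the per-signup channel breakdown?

No

Paid: Plan Y 33/152 = 21.7%, Plan X 167/457 = 36.5% → Plan X
Affiliate: Plan Y 31/81 = 38.3%, Plan X 23/46 = 50.0% → Plan X
Organic: Plan Y 11/15 = 73.3%, Plan X 14/17 = 82.4% → Plan X
Referral: Plan Y 54/138 = 39.1%, Plan X 24/49 = 49.0% → Plan X
Overall: Plan Y 129/386 = 33.4%, Plan X 228/569 = 40.1% → Plan X
Plan X wins overall and in every signup group — no reversal.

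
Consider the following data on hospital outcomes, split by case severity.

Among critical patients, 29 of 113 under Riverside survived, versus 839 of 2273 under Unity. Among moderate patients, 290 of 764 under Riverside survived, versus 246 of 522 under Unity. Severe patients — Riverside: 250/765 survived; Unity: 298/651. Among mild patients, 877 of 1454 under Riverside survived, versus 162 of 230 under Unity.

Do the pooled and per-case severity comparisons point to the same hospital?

Critical: Riverside 29/113 = 25.7%, Unity 839/2273 = 36.9% → Unity
Moderate: Riverside 290/764 = 38.0%, Unity 246/522 = 47.1% → Unity
Severe: Riverside 250/765 = 32.7%, Unity 298/651 = 45.8% → Unity
Mild: Riverside 877/1454 = 60.3%, Unity 162/230 = 70.4% → Unity
Overall: Riverside 1446/3096 = 46.7%, Unity 1545/3676 = 42.0% → Riverside
Unity wins each case group but Riverside wins overall — the comparison reverses. Unity's patients skew toward critical, which has a lower base rate.

No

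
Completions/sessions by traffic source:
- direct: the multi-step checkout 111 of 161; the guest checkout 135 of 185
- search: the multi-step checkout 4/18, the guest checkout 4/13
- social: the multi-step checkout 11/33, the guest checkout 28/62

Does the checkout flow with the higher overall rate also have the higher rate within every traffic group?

Direct: the multi-step checkout 111/161 = 68.9%, the guest checkout 135/185 = 73.0% → the guest checkout
Search: the multi-step checkout 4/18 = 22.2%, the guest checkout 4/13 = 30.8% → the guest checkout
Social: the multi-step checkout 11/33 = 33.3%, the guest checkout 28/62 = 45.2% → the guest checkout
Overall: the multi-step checkout 126/212 = 59.4%, the guest checkout 167/260 = 64.2% → the guest checkout
The guest checkout wins overall and in every traffic group — no reversal.

Yes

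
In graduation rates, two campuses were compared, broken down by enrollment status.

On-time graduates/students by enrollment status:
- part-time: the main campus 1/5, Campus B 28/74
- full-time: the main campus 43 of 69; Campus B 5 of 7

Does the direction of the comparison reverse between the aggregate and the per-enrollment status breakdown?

Part-time: the main campus 1/5 = 20.0%, Campus B 28/74 = 37.8% → Campus B
Full-time: the main campus 43/69 = 62.3%, Campus B 5/7 = 71.4% → Campus B
Overall: the main campus 44/74 = 59.5%, Campus B 33/81 = 40.7% → the main campus
Campus B wins each enrollment group but the main campus wins overall — the comparison reverses. Campus B's students skew toward part-time, which has a lower base rate.

Yes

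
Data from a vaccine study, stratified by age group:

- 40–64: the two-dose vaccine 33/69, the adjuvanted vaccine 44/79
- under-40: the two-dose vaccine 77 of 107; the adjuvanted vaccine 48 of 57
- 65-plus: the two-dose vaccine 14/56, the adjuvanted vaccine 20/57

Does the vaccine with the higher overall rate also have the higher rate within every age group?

Yes

40–64: the two-dose vaccine 33/69 = 47.8%, the adjuvanted vaccine 44/79 = 55.7% → the adjuvanted vaccine
Under-40: the two-dose vaccine 77/107 = 72.0%, the adjuvanted vaccine 48/57 = 84.2% → the adjuvanted vaccine
65-plus: the two-dose vaccine 14/56 = 25.0%, the adjuvanted vaccine 20/57 = 35.1% → the adjuvanted vaccine
Overall: the two-dose vaccine 124/232 = 53.4%, the adjuvanted vaccine 112/193 = 58.0% → the adjuvanted vaccine
The adjuvanted vaccine wins overall and in every age group — no reversal.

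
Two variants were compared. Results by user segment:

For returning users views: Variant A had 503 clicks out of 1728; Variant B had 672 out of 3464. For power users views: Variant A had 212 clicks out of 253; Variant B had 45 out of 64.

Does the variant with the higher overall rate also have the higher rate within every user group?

Yes

Returning users: Variant A 503/1728 = 29.1%, Variant B 672/3464 = 19.4% → Variant A
Power users: Variant A 212/253 = 83.8%, Variant B 45/64 = 70.3% → Variant A
Overall: Variant A 715/1981 = 36.1%, Variant B 717/3528 = 20.3% → Variant A
Variant A wins overall and in every user group — no reversal.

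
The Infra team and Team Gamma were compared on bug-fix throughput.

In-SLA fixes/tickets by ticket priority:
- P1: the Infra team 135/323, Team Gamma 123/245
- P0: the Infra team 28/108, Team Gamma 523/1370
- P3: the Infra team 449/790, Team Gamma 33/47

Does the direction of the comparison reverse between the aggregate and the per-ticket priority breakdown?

P1: the Infra team 135/323 = 41.8%, Team Gamma 123/245 = 50.2% → Team Gamma
P0: the Infra team 28/108 = 25.9%, Team Gamma 523/1370 = 38.2% → Team Gamma
P3: the Infra team 449/790 = 56.8%, Team Gamma 33/47 = 70.2% → Team Gamma
Overall: the Infra team 612/1221 = 50.1%, Team Gamma 679/1662 = 40.9% → the Infra team
Team Gamma wins each ticket group but the Infra team wins overall — the comparison reverses. Team Gamma's tickets skew toward P0, which has a lower base rate.

Yes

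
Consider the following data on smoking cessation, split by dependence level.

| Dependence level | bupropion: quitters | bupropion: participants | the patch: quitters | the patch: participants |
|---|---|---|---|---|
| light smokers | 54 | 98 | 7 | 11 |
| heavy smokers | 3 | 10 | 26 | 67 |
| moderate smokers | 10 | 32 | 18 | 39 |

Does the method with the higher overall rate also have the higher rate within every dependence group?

No

Light smokers: bupropion 54/98 = 55.1%, the patch 7/11 = 63.6% → the patch
Heavy smokers: bupropion 3/10 = 30.0%, the patch 26/67 = 38.8% → the patch
Moderate smokers: bupropion 10/32 = 31.2%, the patch 18/39 = 46.2% → the patch
Overall: bupropion 67/140 = 47.9%, the patch 51/117 = 43.6% → bupropion
The patch wins each dependence group but bupropion wins overall — the comparison reverses. The patch's participants skew toward heavy smokers, which has a lower base rate.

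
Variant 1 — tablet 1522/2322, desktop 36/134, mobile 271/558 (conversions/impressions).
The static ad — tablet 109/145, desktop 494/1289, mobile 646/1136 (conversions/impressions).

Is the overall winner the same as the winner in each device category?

Tablet: Variant 1 1522/2322 = 65.5%, the static ad 109/145 = 75.2% → the static ad
Desktop: Variant 1 36/134 = 26.9%, the static ad 494/1289 = 38.3% → the static ad
Mobile: Variant 1 271/558 = 48.6%, the static ad 646/1136 = 56.9% → the static ad
Overall: Variant 1 1829/3014 = 60.7%, the static ad 1249/2570 = 48.6% → Variant 1
The static ad wins each device group but Variant 1 wins overall — the comparison reverses. The static ad's impressions skew toward desktop, which has a lower base rate.

No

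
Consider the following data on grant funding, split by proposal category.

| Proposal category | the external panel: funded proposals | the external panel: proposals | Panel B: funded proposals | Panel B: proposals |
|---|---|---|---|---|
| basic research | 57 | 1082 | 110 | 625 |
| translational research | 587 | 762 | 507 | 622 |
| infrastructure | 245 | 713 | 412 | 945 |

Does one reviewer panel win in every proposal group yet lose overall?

No

Basic research: the external panel 57/1082 = 5.3%, Panel B 110/625 = 17.6% → Panel B
Translational research: the external panel 587/762 = 77.0%, Panel B 507/622 = 81.5% → Panel B
Infrastructure: the external panel 245/713 = 34.4%, Panel B 412/945 = 43.6% → Panel B
Overall: the external panel 889/2557 = 34.8%, Panel B 1029/2192 = 46.9% → Panel B
Panel B wins overall and in every proposal group — no reversal.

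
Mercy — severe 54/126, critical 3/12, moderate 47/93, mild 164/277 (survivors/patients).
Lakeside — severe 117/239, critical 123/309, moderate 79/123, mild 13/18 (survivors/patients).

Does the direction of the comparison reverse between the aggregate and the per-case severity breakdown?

Yes

Severe: Mercy 54/126 = 42.9%, Lakeside 117/239 = 49.0% → Lakeside
Critical: Mercy 3/12 = 25.0%, Lakeside 123/309 = 39.8% → Lakeside
Moderate: Mercy 47/93 = 50.5%, Lakeside 79/123 = 64.2% → Lakeside
Mild: Mercy 164/277 = 59.2%, Lakeside 13/18 = 72.2% → Lakeside
Overall: Mercy 268/508 = 52.8%, Lakeside 332/689 = 48.2% → Mercy
Lakeside wins each case group but Mercy wins overall — the comparison reverses. Lakeside's patients skew toward critical, which has a lower base rate.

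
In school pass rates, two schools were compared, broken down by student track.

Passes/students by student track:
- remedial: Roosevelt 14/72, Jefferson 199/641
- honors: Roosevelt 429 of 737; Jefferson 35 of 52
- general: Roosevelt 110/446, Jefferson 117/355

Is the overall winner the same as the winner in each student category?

No

Remedial: Roosevelt 14/72 = 19.4%, Jefferson 199/641 = 31.0% → Jefferson
Honors: Roosevelt 429/737 = 58.2%, Jefferson 35/52 = 67.3% → Jefferson
General: Roosevelt 110/446 = 24.7%, Jefferson 117/355 = 33.0% → Jefferson
Overall: Roosevelt 553/1255 = 44.1%, Jefferson 351/1048 = 33.5% → Roosevelt
Jefferson wins each student group but Roosevelt wins overall — the comparison reverses. Jefferson's students skew toward remedial, which has a lower base rate.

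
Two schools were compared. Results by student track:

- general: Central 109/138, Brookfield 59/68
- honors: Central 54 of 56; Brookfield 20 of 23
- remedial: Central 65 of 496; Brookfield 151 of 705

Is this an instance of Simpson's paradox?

No

General: Central 109/138 = 79.0%, Brookfield 59/68 = 86.8% → Brookfield
Honors: Central 54/56 = 96.4%, Brookfield 20/23 = 87.0% → Central
Remedial: Central 65/496 = 13.1%, Brookfield 151/705 = 21.4% → Brookfield
Overall: Central 228/690 = 33.0%, Brookfield 230/796 = 28.9% → Central
Neither sweeps: Central wins 1 of 3 groups, Brookfield wins 2. Central wins overall but not every group — no Simpson reversal.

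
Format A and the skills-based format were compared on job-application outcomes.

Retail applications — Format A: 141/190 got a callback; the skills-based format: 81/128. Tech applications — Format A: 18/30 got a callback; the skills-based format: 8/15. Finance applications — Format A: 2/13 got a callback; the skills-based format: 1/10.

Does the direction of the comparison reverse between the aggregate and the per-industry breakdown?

No

Retail: Format A 141/190 = 74.2%, the skills-based format 81/128 = 63.3% → Format A
Tech: Format A 18/30 = 60.0%, the skills-based format 8/15 = 53.3% → Format A
Finance: Format A 2/13 = 15.4%, the skills-based format 1/10 = 10.0% → Format A
Overall: Format A 161/233 = 69.1%, the skills-based format 90/153 = 58.8% → Format A
Format A wins overall and in every industry group — no reversal.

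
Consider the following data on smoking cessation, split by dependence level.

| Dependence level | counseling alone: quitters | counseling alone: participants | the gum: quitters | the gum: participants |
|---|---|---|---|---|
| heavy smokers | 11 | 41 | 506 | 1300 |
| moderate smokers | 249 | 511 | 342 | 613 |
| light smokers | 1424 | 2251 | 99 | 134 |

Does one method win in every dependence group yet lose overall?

Yes

Heavy smokers: counseling alone 11/41 = 26.8%, the gum 506/1300 = 38.9% → the gum
Moderate smokers: counseling alone 249/511 = 48.7%, the gum 342/613 = 55.8% → the gum
Light smokers: counseling alone 1424/2251 = 63.3%, the gum 99/134 = 73.9% → the gum
Overall: counseling alone 1684/2803 = 60.1%, the gum 947/2047 = 46.3% → counseling alone
The gum wins each dependence group but counseling alone wins overall — the comparison reverses. The gum's participants skew toward heavy smokers, which has a lower base rate.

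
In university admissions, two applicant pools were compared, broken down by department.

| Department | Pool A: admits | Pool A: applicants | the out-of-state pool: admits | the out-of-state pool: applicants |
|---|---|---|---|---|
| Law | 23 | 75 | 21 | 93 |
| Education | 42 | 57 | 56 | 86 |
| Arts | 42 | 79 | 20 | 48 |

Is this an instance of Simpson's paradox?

No

Law: Pool A 23/75 = 30.7%, the out-of-state pool 21/93 = 22.6% → Pool A
Education: Pool A 42/57 = 73.7%, the out-of-state pool 56/86 = 65.1% → Pool A
Arts: Pool A 42/79 = 53.2%, the out-of-state pool 20/48 = 41.7% → Pool A
Overall: Pool A 107/211 = 50.7%, the out-of-state pool 97/227 = 42.7% → Pool A
Pool A wins overall and in every department group — no reversal.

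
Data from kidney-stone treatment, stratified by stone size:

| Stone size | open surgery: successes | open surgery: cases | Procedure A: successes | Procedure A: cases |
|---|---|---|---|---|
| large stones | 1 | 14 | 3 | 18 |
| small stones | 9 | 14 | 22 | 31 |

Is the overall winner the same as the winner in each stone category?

Large stones: open surgery 1/14 = 7.1%, Procedure A 3/18 = 16.7% → Procedure A
Small stones: open surgery 9/14 = 64.3%, Procedure A 22/31 = 71.0% → Procedure A
Overall: open surgery 10/28 = 35.7%, Procedure A 25/49 = 51.0% → Procedure A
Procedure A wins overall and in every stone group — no reversal.

Yes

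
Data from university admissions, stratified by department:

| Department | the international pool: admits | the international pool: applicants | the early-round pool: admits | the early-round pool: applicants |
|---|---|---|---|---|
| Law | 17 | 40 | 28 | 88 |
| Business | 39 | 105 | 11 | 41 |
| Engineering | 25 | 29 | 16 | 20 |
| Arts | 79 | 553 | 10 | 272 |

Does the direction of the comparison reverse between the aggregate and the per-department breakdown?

Law: the international pool 17/40 = 42.5%, the early-round pool 28/88 = 31.8% → the international pool
Business: the international pool 39/105 = 37.1%, the early-round pool 11/41 = 26.8% → the international pool
Engineering: the international pool 25/29 = 86.2%, the early-round pool 16/20 = 80.0% → the international pool
Arts: the international pool 79/553 = 14.3%, the early-round pool 10/272 = 3.7% → the international pool
Overall: the international pool 160/727 = 22.0%, the early-round pool 65/421 = 15.4% → the international pool
The international pool wins overall and in every department group — no reversal.

No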